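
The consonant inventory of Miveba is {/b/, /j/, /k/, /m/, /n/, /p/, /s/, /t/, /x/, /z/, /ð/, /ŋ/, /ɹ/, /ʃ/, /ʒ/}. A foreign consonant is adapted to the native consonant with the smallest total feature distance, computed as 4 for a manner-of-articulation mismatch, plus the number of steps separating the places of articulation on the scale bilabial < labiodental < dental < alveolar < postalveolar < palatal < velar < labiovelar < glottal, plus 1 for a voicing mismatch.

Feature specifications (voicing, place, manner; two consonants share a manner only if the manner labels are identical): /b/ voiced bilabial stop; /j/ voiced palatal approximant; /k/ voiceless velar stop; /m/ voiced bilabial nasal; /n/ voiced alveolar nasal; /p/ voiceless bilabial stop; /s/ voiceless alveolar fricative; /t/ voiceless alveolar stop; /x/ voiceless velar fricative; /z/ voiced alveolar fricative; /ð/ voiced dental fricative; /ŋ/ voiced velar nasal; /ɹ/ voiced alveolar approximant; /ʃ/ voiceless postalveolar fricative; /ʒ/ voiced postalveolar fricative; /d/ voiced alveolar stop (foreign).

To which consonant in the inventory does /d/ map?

t

/t/ is closest: same manner (stop), place distance 0 (alveolar→alveolar), voicing differs (+1); total 1. Next closest is /b/ at distance 3.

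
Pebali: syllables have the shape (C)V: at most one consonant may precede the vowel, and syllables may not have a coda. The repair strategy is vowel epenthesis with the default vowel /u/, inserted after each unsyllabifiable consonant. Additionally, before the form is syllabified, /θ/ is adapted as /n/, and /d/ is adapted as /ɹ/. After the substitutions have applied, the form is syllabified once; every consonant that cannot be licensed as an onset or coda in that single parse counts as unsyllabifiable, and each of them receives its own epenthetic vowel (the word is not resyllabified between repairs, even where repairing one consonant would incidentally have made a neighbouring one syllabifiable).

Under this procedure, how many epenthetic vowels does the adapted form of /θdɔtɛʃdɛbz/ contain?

After substitution the input is /nɹɔtɛʃɹɛbz/.
The unsyllabifiable consonants are /n/, /ʃ/, /b/, /z/; each receives one epenthetic vowel.

4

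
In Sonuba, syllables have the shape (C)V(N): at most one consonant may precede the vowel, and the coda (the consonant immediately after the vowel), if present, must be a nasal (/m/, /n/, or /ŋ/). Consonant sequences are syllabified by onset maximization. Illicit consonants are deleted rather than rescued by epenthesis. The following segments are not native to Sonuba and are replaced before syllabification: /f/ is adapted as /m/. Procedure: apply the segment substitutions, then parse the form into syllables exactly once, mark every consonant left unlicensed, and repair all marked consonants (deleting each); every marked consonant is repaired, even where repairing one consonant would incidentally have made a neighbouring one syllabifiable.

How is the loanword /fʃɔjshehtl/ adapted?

Substitution: /f/ → /m/, giving /mʃɔjshehtl/.
Under (C)V(N), the unsyllabifiable consonants are /m/, /j/, /s/, /h/, /t/, /l/ (only a nasal (/m/, /n/, or /ŋ/) is licensed in coda position; onsets are limited to one consonant).
Each unlicensed consonant is deleted: /m/, /j/, /s/, /h/, /t/, /l/.

ʃɔhe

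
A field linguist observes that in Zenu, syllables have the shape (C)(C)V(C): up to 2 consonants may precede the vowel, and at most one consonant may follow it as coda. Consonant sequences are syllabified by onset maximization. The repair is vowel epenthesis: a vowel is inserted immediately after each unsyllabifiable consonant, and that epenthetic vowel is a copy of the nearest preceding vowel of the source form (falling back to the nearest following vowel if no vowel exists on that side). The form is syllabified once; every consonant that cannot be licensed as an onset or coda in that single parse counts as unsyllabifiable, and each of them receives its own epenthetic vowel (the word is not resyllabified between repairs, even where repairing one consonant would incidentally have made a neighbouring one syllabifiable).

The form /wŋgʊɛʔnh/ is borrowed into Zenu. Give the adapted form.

wʊŋgʊɛʔnɛhɛ

The consonants /w/, /n/, /h/ cannot be parsed into a legal (C)(C)V(C) syllable (at most one coda consonant is licensed; onsets may contain at most 2 consonants).
Epenthesis after each stranded consonant: /w/ → /wʊ/, /n/ → /nɛ/, /h/ → /hɛ/.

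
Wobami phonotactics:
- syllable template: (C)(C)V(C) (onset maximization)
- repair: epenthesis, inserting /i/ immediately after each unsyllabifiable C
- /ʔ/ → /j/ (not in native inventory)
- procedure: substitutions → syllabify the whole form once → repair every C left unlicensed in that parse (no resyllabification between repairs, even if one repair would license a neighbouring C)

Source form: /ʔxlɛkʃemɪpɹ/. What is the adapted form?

jixlɛkʃemɪpɹi

Substitution: /ʔ/ → /j/, giving /jxlɛkʃemɪpɹ/.
Under (C)(C)V(C), the unsyllabifiable consonants are /j/, /ɹ/ (at most one coda consonant is licensed; onsets may contain at most 2 consonants).
Inserting the epenthetic vowel yields /j/ → /ji/, /ɹ/ → /ɹi/.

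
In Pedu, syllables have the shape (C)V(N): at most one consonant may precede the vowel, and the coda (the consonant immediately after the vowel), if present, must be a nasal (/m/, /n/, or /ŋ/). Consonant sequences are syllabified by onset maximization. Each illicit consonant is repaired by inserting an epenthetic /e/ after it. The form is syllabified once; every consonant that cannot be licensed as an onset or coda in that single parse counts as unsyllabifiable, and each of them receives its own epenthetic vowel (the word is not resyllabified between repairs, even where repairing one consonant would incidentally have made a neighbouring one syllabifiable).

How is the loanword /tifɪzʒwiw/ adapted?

Under (C)V(N), the unsyllabifiable consonants are /z/, /ʒ/, /w/ (only a nasal (/m/, /n/, or /ŋ/) is licensed in coda position; onsets are limited to one consonant).
Each unlicensed consonant becomes the onset of a new syllable: /z/ → /ze/, /ʒ/ → /ʒe/, /w/ → /we/.

tifɪzeʒewiwe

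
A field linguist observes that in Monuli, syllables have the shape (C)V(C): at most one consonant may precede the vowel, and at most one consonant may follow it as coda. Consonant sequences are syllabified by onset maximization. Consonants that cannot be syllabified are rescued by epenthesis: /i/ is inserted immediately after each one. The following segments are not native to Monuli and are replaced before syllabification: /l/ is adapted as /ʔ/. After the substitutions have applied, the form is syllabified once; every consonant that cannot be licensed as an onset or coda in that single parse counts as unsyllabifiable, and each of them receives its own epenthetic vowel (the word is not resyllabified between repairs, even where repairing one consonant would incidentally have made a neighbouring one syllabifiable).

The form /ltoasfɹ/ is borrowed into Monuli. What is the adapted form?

ʔitoasfiɹi

Substitution: /l/ → /ʔ/, giving /ʔtoasfɹ/.
Under (C)V(C), the unsyllabifiable consonants are /ʔ/, /f/, /ɹ/ (at most one coda consonant is licensed; onsets are limited to one consonant).
Inserting the epenthetic vowel yields /ʔ/ → /ʔi/, /f/ → /fi/, /ɹ/ → /ɹi/.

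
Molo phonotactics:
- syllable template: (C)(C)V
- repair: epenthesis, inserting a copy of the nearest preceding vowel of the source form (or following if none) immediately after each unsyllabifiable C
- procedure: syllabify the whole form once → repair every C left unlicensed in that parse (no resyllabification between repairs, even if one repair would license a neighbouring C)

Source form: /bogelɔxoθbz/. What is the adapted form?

Syllabifying with onset maximization leaves /θ/, /b/, /z/ stranded (no codas are permitted; onsets may contain at most 2 consonants).
Epenthesis after each stranded consonant: /θ/ → /θo/, /b/ → /bo/, /z/ → /zo/.

bogelɔxoθobozo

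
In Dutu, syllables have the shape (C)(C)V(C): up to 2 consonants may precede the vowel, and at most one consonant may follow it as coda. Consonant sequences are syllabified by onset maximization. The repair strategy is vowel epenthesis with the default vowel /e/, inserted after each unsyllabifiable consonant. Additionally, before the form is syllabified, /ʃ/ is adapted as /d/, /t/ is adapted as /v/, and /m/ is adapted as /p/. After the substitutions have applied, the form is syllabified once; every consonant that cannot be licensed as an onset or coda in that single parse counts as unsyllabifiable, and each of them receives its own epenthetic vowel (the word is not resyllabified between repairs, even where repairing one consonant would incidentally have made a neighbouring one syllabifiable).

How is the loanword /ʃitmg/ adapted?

divpege

Substitution: /ʃ/ → /d/, /t/ → /v/, /m/ → /p/, giving /divpg/.
Syllabifying with onset maximization leaves /p/, /g/ stranded (at most one coda consonant is licensed; onsets may contain at most 2 consonants).
Inserting the epenthetic vowel yields /p/ → /pe/, /g/ → /ge/.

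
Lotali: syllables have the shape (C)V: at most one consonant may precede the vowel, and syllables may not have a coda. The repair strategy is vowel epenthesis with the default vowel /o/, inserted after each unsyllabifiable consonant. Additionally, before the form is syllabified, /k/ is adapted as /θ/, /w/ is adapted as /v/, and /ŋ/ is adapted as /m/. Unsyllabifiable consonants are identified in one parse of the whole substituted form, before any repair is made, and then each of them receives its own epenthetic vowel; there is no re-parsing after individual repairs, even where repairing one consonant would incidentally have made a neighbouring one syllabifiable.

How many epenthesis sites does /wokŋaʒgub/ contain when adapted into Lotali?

After substitution the input is /voθmaʒgub/.
The unsyllabifiable consonants are /θ/, /ʒ/, /b/; each receives one epenthetic vowel.

3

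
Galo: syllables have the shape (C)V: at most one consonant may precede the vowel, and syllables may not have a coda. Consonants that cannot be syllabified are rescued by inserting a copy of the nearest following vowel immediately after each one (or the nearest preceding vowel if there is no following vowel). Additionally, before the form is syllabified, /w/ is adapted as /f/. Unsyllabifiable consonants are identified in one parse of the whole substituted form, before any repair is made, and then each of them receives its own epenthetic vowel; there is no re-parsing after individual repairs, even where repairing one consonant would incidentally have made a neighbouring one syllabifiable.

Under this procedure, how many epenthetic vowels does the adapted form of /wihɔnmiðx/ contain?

3

After substitution the input is /fihɔnmiðx/.
The unsyllabifiable consonants are /n/, /ð/, /x/; each receives one epenthetic vowel.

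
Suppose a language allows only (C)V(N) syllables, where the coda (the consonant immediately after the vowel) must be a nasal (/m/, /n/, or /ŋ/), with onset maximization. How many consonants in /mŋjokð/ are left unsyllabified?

4

Under (C)V(N), the unsyllabifiable consonants are /m/, /ŋ/, /k/, /ð/ (only a nasal (/m/, /n/, or /ŋ/) is licensed in coda position; onsets are limited to one consonant).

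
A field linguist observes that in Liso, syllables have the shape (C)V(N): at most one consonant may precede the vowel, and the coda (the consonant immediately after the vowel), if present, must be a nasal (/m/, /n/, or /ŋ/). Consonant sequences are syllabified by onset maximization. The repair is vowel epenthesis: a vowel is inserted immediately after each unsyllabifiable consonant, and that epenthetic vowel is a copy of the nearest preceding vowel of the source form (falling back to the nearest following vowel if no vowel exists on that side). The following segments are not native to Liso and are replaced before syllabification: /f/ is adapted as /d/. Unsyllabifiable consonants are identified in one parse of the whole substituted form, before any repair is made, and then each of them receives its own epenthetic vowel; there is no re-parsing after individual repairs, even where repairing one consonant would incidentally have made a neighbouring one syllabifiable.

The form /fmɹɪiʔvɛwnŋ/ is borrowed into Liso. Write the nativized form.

Substitution: /f/ → /d/, giving /dmɹɪiʔvɛwnŋ/.
Under (C)V(N), the unsyllabifiable consonants are /d/, /m/, /ʔ/, /w/, /n/, /ŋ/ (only a nasal (/m/, /n/, or /ŋ/) is licensed in coda position; onsets are limited to one consonant).
Inserting the epenthetic vowel yields /d/ → /dɪ/, /m/ → /mɪ/, /ʔ/ → /ʔi/, /w/ → /wɛ/, /n/ → /nɛ/, /ŋ/ → /ŋɛ/.

dɪmɪɹɪiʔivɛwɛnɛŋɛ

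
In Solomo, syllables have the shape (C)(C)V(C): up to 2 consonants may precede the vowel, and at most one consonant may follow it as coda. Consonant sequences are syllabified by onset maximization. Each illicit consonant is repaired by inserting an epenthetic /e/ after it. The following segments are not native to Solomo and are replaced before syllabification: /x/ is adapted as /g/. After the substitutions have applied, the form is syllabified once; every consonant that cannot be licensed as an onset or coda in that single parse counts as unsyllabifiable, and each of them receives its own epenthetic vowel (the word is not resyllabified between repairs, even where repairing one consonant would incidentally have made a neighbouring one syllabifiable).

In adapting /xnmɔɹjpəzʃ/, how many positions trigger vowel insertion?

2

After substitution the input is /gnmɔɹjpəzʃ/.
The unsyllabifiable consonants are /g/, /ʃ/; each receives one epenthetic vowel.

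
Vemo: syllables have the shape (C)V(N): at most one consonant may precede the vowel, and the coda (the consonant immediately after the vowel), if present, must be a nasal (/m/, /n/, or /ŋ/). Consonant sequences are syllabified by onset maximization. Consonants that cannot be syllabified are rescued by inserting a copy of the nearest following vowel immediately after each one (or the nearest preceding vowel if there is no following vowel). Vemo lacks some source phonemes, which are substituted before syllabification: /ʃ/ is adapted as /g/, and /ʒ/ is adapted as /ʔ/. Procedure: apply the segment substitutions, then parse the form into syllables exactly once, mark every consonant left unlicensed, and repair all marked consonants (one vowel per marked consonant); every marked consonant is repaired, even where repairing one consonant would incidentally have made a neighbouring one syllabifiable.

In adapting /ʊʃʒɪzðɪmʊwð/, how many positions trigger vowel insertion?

After substitution the input is /ʊgʔɪzðɪmʊwð/.
The unsyllabifiable consonants are /g/, /z/, /w/, /ð/; each receives one epenthetic vowel.

4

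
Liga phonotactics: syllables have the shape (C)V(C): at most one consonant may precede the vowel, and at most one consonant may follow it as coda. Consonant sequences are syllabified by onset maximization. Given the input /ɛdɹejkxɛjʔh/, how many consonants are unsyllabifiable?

3

Syllabifying with onset maximization leaves /k/, /ʔ/, /h/ stranded (at most one coda consonant is licensed; onsets are limited to one consonant).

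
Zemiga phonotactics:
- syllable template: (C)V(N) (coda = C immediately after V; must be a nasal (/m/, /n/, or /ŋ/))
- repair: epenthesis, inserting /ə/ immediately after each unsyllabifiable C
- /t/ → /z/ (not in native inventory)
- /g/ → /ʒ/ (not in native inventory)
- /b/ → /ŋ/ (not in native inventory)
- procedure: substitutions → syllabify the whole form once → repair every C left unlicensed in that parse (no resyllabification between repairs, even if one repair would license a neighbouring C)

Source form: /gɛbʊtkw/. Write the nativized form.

ʒɛŋʊzəkəwə

Substitution: /g/ → /ʒ/, /b/ → /ŋ/, /t/ → /z/, giving /ʒɛŋʊzkw/.
Under (C)V(N), the unsyllabifiable consonants are /z/, /k/, /w/ (only a nasal (/m/, /n/, or /ŋ/) is licensed in coda position; onsets are limited to one consonant).
Inserting the epenthetic vowel yields /z/ → /zə/, /k/ → /kə/, /w/ → /wə/.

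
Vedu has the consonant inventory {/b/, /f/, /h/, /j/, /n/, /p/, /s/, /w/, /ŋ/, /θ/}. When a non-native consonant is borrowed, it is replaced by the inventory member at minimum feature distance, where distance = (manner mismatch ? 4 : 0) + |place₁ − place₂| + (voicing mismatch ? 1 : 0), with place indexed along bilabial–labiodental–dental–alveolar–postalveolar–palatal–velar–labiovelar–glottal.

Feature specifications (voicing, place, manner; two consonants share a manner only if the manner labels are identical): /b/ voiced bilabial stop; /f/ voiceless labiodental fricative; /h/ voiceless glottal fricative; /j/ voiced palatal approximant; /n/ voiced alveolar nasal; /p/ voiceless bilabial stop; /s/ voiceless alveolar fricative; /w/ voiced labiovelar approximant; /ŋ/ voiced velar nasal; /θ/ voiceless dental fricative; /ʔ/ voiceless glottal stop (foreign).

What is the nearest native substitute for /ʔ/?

h

/h/ is closest: manner differs (stop→fricative, +4), place distance 0 (glottal→glottal), same voicing; total 4. Next closest is /w/ at distance 6.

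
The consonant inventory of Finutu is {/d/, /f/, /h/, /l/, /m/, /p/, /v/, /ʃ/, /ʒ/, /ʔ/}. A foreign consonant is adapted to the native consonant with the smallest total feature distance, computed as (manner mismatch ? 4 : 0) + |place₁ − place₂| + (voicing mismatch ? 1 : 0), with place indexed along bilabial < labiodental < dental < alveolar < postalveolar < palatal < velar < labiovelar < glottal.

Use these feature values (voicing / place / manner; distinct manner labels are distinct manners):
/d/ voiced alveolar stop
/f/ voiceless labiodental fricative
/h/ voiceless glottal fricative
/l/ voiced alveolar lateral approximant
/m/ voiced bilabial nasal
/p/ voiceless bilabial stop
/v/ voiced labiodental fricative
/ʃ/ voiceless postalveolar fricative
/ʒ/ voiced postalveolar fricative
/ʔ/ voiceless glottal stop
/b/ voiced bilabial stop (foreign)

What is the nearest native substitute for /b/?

p

/p/ is closest: same manner (stop), place distance 0 (bilabial→bilabial), voicing differs (+1); total 1. Next closest is /d/ at distance 3.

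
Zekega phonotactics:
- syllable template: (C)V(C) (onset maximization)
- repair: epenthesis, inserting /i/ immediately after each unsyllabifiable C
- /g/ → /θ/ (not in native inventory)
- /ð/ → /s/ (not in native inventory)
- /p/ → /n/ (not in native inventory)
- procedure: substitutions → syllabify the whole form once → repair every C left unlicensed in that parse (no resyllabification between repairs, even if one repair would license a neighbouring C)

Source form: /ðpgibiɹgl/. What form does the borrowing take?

Substitution: /ð/ → /s/, /p/ → /n/, /g/ → /θ/, giving /snθibiɹθl/.
Under (C)V(C), the unsyllabifiable consonants are /s/, /n/, /θ/, /l/ (at most one coda consonant is licensed; onsets are limited to one consonant).
Each unlicensed consonant becomes the onset of a new syllable: /s/ → /si/, /n/ → /ni/, /θ/ → /θi/, /l/ → /li/.

siniθibiɹθili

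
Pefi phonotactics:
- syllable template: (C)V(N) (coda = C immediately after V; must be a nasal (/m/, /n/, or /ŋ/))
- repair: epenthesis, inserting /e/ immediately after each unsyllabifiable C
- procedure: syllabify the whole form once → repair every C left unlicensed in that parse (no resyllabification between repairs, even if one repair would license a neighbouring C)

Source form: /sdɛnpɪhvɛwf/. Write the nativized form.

Under (C)V(N), the unsyllabifiable consonants are /s/, /h/, /w/, /f/ (only a nasal (/m/, /n/, or /ŋ/) is licensed in coda position; onsets are limited to one consonant).
Inserting the epenthetic vowel yields /s/ → /se/, /h/ → /he/, /w/ → /we/, /f/ → /fe/.

sedɛnpɪhevɛwefe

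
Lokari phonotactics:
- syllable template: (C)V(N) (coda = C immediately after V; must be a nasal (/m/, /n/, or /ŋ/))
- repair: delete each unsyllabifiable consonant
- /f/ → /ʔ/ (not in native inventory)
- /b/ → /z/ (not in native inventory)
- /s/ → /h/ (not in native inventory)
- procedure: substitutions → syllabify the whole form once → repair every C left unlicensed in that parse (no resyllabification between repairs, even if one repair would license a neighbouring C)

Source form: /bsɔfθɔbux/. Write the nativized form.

Substitution: /b/ → /z/, /s/ → /h/, /f/ → /ʔ/, giving /zhɔʔθɔzux/.
Syllabifying with onset maximization leaves /z/, /ʔ/, /x/ stranded (only a nasal (/m/, /n/, or /ŋ/) is licensed in coda position; onsets are limited to one consonant).
Deletion applies to /z/, /ʔ/, /x/.

hɔθɔzu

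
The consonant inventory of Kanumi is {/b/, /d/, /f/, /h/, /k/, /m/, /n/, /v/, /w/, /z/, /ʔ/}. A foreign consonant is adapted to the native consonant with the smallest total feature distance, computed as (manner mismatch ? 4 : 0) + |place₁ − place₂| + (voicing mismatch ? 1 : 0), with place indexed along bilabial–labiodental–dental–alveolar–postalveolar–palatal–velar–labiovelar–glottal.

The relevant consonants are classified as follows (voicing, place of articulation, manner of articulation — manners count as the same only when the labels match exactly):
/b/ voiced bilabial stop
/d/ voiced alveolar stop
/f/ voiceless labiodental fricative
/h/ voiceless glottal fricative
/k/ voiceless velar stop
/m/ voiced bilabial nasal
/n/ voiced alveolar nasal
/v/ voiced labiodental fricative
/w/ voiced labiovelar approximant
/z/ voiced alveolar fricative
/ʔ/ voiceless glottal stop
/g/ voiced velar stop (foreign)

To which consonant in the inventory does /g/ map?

/k/ is closest: same manner (stop), place distance 0 (velar→velar), voicing differs (+1); total 1. Next closest is /d/ at distance 3.

k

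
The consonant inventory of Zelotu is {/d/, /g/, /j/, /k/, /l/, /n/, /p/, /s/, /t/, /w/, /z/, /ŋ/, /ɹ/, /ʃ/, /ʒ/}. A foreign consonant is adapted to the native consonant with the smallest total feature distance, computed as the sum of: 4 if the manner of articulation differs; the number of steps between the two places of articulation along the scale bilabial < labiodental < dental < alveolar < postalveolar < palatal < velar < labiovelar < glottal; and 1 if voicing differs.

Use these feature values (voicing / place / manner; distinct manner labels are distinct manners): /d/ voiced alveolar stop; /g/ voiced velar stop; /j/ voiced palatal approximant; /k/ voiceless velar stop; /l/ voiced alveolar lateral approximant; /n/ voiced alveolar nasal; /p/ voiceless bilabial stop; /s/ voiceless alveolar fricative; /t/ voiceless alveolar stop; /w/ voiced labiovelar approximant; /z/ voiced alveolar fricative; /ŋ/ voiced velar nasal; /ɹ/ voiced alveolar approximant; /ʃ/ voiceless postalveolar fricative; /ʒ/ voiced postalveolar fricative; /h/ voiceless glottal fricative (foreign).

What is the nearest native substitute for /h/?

ʃ

/ʃ/ is closest: same manner (fricative), place distance 4 (glottal→postalveolar), same voicing; total 4. Next closest is /s/ at distance 5.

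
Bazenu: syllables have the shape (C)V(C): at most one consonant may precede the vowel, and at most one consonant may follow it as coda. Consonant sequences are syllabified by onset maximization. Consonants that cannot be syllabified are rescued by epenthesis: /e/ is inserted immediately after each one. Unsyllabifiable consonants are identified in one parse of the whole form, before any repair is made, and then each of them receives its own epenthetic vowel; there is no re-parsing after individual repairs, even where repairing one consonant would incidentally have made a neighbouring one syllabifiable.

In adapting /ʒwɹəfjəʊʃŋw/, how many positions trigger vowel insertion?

The unsyllabifiable consonants are /ʒ/, /w/, /ŋ/, /w/; each receives one epenthetic vowel.

4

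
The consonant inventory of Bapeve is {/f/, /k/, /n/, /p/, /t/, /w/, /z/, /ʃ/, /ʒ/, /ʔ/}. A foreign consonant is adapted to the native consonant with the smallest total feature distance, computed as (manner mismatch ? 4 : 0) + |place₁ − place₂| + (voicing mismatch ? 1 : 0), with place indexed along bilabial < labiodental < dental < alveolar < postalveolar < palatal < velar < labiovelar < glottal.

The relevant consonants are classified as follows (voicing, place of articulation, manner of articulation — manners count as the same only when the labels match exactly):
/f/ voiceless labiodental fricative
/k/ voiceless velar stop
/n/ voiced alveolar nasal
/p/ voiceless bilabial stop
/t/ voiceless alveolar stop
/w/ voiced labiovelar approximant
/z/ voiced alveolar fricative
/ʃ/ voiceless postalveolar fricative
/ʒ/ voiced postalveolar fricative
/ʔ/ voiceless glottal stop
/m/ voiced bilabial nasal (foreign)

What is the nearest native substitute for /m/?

n

/n/ is closest: same manner (nasal), place distance 3 (bilabial→alveolar), same voicing; total 3. Next closest is /p/ at distance 5.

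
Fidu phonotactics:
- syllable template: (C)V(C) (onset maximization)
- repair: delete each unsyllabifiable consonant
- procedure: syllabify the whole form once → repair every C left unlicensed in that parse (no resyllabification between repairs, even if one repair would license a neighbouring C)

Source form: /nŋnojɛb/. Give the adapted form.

nojɛb

Under (C)V(C), the unsyllabifiable consonants are /n/, /ŋ/ (at most one coda consonant is licensed; onsets are limited to one consonant).
Deletion applies to /n/, /ŋ/.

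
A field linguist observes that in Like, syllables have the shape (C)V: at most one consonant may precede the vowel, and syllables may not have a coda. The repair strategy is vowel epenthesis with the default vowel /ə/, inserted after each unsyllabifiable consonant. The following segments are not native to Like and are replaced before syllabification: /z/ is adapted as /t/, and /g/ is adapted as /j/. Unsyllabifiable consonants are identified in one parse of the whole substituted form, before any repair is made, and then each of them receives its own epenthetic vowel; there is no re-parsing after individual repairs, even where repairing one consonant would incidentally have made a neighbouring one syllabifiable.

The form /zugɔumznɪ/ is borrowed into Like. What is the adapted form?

tujɔumətənɪ

Substitution: /z/ → /t/, /g/ → /j/, giving /tujɔumtnɪ/.
Under (C)V, the unsyllabifiable consonants are /m/, /t/ (no codas are permitted; onsets are limited to one consonant).
Each unlicensed consonant becomes the onset of a new syllable: /m/ → /mə/, /t/ → /tə/.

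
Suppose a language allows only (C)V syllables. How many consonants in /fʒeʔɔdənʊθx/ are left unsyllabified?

3

Under (C)V, the unsyllabifiable consonants are /f/, /θ/, /x/ (no codas are permitted; onsets are limited to one consonant).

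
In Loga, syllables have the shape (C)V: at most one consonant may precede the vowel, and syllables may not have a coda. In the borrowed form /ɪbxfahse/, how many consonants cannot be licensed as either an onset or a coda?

3

Syllabifying with onset maximization leaves /b/, /x/, /h/ stranded (no codas are permitted; onsets are limited to one consonant).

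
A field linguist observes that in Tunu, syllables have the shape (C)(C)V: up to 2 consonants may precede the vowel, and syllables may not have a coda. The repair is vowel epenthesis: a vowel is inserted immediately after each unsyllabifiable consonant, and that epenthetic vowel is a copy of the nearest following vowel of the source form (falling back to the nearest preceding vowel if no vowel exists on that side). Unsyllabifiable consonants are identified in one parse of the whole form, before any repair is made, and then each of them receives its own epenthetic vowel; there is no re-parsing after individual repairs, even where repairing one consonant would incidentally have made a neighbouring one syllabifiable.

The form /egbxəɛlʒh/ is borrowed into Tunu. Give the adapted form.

egəbxəɛlɛʒɛhɛ

Under (C)(C)V, the unsyllabifiable consonants are /g/, /l/, /ʒ/, /h/ (no codas are permitted; onsets may contain at most 2 consonants).
Epenthesis after each stranded consonant: /g/ → /gə/, /l/ → /lɛ/, /ʒ/ → /ʒɛ/, /h/ → /hɛ/.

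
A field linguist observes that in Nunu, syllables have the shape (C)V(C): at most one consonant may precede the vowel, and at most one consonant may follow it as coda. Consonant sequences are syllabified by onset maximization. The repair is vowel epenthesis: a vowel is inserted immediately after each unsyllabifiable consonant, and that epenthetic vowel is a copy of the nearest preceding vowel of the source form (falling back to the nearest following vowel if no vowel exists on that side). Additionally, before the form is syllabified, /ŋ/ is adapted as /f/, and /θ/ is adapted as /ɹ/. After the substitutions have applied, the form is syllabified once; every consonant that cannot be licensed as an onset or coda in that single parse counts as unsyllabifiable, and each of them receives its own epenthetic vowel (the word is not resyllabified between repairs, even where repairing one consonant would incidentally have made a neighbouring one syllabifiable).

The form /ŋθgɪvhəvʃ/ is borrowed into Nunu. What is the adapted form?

Substitution: /ŋ/ → /f/, /θ/ → /ɹ/, giving /fɹgɪvhəvʃ/.
Under (C)V(C), the unsyllabifiable consonants are /f/, /ɹ/, /ʃ/ (at most one coda consonant is licensed; onsets are limited to one consonant).
Epenthesis after each stranded consonant: /f/ → /fɪ/, /ɹ/ → /ɹɪ/, /ʃ/ → /ʃə/.

fɪɹɪgɪvhəvʃə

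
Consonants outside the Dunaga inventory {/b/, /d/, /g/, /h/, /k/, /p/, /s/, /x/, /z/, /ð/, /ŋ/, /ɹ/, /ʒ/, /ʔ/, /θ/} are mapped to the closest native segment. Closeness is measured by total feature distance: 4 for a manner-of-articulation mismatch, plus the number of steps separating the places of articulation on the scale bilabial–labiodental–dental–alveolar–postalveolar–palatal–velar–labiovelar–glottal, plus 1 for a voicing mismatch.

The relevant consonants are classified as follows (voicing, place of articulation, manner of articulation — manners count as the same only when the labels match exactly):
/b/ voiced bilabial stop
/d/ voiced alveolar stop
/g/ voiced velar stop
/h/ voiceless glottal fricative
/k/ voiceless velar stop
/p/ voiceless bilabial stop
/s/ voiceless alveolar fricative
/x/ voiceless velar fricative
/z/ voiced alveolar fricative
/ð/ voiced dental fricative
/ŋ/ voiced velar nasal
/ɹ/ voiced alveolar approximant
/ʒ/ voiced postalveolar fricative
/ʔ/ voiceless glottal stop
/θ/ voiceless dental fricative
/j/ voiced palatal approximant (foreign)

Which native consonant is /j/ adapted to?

/ɹ/ is closest: same manner (approximant), place distance 2 (palatal→alveolar), same voicing; total 2. Next closest is /g/ at distance 5.

ɹ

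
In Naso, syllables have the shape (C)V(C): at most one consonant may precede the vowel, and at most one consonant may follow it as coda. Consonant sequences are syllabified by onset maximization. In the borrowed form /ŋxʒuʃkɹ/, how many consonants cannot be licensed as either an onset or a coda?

4

Syllabifying with onset maximization leaves /ŋ/, /x/, /k/, /ɹ/ stranded (at most one coda consonant is licensed; onsets are limited to one consonant).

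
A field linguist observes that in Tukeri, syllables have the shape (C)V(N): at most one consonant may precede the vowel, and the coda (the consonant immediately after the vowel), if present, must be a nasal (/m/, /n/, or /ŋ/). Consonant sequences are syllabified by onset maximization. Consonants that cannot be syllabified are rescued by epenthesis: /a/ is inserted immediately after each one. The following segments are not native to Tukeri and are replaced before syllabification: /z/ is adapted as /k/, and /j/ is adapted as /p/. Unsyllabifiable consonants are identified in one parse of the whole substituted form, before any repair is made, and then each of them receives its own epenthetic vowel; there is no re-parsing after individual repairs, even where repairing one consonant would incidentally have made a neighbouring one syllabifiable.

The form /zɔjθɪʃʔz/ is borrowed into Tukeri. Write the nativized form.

kɔpaθɪʃaʔaka

Substitution: /z/ → /k/, /j/ → /p/, giving /kɔpθɪʃʔk/.
Under (C)V(N), the unsyllabifiable consonants are /p/, /ʃ/, /ʔ/, /k/ (only a nasal (/m/, /n/, or /ŋ/) is licensed in coda position; onsets are limited to one consonant).
Epenthesis after each stranded consonant: /p/ → /pa/, /ʃ/ → /ʃa/, /ʔ/ → /ʔa/, /k/ → /ka/.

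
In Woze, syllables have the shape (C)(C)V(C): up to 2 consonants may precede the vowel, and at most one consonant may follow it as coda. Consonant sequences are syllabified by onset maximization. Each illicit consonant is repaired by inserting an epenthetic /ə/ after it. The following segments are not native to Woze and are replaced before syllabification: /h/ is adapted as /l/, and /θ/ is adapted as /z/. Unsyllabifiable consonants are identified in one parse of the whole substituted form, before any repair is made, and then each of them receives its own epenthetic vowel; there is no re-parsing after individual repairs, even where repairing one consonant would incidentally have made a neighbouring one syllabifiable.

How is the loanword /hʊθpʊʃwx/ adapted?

Substitution: /h/ → /l/, /θ/ → /z/, giving /lʊzpʊʃwx/.
Under (C)(C)V(C), the unsyllabifiable consonants are /w/, /x/ (at most one coda consonant is licensed; onsets may contain at most 2 consonants).
Epenthesis after each stranded consonant: /w/ → /wə/, /x/ → /xə/.

lʊzpʊʃwəxə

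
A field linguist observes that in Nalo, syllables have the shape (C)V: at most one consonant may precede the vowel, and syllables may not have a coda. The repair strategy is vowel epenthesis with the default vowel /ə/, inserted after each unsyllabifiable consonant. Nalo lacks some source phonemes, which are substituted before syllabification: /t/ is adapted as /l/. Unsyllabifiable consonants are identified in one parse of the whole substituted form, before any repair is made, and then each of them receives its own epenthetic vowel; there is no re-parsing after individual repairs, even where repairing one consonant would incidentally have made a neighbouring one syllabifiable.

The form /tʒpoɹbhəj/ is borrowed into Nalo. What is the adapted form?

ləʒəpoɹəbəhəjə

Substitution: /t/ → /l/, giving /lʒpoɹbhəj/.
Syllabifying with onset maximization leaves /l/, /ʒ/, /ɹ/, /b/, /j/ stranded (no codas are permitted; onsets are limited to one consonant).
Epenthesis after each stranded consonant: /l/ → /lə/, /ʒ/ → /ʒə/, /ɹ/ → /ɹə/, /b/ → /bə/, /j/ → /jə/.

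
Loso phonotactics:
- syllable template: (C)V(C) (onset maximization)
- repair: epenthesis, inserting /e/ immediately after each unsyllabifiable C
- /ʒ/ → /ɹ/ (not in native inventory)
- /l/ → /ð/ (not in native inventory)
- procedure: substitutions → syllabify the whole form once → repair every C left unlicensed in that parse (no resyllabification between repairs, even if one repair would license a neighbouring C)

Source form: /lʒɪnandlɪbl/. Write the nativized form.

ðeɹɪnandeðɪbðe

Substitution: /l/ → /ð/, /ʒ/ → /ɹ/, giving /ðɹɪnandðɪbð/.
Syllabifying with onset maximization leaves /ð/, /d/, /ð/ stranded (at most one coda consonant is licensed; onsets are limited to one consonant).
Inserting the epenthetic vowel yields /ð/ → /ðe/, /d/ → /de/, /ð/ → /ðe/.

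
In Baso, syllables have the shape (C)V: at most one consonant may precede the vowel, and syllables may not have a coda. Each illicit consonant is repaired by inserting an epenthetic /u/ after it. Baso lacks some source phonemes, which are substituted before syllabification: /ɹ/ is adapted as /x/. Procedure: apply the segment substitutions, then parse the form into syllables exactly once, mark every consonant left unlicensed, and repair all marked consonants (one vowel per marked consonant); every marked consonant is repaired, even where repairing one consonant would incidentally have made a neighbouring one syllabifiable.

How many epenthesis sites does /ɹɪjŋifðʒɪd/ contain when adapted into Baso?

After substitution the input is /xɪjŋifðʒɪd/.
The unsyllabifiable consonants are /j/, /f/, /ð/, /d/; each receives one epenthetic vowel.

4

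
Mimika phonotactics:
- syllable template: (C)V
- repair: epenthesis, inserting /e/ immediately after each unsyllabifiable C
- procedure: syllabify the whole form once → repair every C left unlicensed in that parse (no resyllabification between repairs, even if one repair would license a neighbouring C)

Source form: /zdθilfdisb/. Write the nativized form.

Under (C)V, the unsyllabifiable consonants are /z/, /d/, /l/, /f/, /s/, /b/ (no codas are permitted; onsets are limited to one consonant).
Epenthesis after each stranded consonant: /z/ → /ze/, /d/ → /de/, /l/ → /le/, /f/ → /fe/, /s/ → /se/, /b/ → /be/.

zedeθilefedisebe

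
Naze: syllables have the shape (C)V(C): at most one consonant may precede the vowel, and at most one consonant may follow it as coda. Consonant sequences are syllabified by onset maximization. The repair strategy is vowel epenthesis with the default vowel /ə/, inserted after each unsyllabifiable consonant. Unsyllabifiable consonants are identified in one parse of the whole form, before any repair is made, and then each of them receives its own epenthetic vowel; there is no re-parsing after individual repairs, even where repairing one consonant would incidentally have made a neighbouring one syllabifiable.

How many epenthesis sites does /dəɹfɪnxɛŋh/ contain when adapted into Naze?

1

The unsyllabifiable consonants are /h/; each receives one epenthetic vowel.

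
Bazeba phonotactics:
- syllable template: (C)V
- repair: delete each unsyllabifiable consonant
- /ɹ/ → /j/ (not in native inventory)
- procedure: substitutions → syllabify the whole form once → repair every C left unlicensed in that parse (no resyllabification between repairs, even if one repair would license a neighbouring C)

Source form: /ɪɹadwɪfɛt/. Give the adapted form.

Substitution: /ɹ/ → /j/, giving /ɪjadwɪfɛt/.
Under (C)V, the unsyllabifiable consonants are /d/, /t/ (no codas are permitted; onsets are limited to one consonant).
Each unlicensed consonant is deleted: /d/, /t/.

ɪjawɪfɛ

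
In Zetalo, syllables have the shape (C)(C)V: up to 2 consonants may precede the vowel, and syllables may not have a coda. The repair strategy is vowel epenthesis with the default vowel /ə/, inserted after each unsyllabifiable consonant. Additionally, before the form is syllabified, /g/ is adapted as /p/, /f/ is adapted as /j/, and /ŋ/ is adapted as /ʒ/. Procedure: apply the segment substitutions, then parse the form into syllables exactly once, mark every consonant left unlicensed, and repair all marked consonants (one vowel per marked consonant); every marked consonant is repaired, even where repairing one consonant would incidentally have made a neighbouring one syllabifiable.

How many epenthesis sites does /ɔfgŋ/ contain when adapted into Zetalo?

After substitution the input is /ɔjpʒ/.
The unsyllabifiable consonants are /j/, /p/, /ʒ/; each receives one epenthetic vowel.

3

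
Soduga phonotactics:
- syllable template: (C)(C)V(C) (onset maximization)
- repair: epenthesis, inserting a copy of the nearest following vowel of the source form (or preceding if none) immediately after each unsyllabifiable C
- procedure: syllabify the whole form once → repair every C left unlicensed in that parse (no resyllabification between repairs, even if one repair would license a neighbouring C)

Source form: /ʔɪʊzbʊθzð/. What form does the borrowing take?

ʔɪʊzbʊθzʊðʊ

Syllabifying with onset maximization leaves /z/, /ð/ stranded (at most one coda consonant is licensed; onsets may contain at most 2 consonants).
Inserting the epenthetic vowel yields /z/ → /zʊ/, /ð/ → /ðʊ/.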